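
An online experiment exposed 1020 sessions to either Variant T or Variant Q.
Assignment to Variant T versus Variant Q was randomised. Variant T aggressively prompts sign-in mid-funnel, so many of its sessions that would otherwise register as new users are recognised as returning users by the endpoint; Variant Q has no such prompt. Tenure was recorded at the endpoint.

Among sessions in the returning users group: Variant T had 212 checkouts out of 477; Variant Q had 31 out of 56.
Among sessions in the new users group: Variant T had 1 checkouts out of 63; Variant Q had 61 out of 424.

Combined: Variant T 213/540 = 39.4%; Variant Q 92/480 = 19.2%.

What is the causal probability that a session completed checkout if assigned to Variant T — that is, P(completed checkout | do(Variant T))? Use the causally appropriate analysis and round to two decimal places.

0.39

Variant Q is higher inside every user tenure stratum but Variant T is higher in aggregate. Whether to stratify depends on how user tenure relates to the variant.
User tenure here is a post-treatment variable shaped by the variant; conditioning on it would introduce bias rather than remove it. The overall comparison is the causal one.
So P(outcome | do(Variant T)) is just the pooled rate for Variant T: 213/540 = 0.394.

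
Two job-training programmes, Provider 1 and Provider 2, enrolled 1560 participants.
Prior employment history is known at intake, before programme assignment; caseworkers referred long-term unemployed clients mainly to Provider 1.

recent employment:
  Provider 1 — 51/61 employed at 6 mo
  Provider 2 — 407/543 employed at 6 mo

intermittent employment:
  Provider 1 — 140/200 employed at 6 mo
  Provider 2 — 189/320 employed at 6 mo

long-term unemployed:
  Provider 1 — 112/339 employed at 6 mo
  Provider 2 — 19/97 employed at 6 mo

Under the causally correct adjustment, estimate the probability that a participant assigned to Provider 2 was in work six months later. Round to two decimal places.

0.54

The prior employment history-specific comparison favours Provider 1 throughout, but the pooled figures favour Provider 2. The question is whether to condition on prior employment history.
Prior employment history satisfies the back-door criterion: it is not a descendant of the programme, and it blocks the spurious path from programme to outcome. Adjusting for it (i.e., using the within-prior employment history rates) gives the causal effect.
Standardising Provider 2 to the population prior employment history mix: 0.387·407/543 + 0.333·189/320 + 0.279·19/97 = 0.542.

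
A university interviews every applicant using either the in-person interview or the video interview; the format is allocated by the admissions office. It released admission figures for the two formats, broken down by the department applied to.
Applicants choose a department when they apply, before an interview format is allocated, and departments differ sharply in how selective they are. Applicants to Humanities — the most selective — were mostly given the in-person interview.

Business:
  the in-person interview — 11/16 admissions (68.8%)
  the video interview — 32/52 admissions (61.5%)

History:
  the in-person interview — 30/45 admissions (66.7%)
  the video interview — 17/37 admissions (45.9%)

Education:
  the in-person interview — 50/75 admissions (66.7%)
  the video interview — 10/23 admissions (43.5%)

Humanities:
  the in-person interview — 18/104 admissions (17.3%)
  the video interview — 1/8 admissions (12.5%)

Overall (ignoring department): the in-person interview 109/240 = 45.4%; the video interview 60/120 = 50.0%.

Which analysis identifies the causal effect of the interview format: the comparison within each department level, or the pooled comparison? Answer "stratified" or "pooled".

Department satisfies the back-door criterion: it is not a descendant of the interview format, and it blocks the spurious path from interview format to outcome. Adjusting for it (i.e., using the within-department rates) gives the causal effect.
Within each level — Business: 68.8% vs 61.5%; History: 66.7% vs 45.9%; Education: 66.7% vs 43.5%; Humanities: 17.3% vs 12.5% — the in-person interview is higher every time.

stratified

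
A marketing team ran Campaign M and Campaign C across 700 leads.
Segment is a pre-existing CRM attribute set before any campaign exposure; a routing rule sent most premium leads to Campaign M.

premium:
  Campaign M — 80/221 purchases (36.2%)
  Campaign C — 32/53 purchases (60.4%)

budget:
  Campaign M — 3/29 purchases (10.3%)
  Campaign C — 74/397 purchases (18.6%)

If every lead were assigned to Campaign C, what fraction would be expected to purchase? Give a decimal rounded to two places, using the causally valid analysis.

0.35

The customer segment-specific comparison favours Campaign C throughout, but the pooled figures favour Campaign M. The question is whether to condition on customer segment.
Here customer segment is a common cause — it drives both which campaign a case falls under and the outcome. The crude comparison mixes populations; the stratum-specific rates are the causally relevant ones.
Standardising Campaign C to the population customer segment mix: 0.391·32/53 + 0.609·74/397 = 0.350.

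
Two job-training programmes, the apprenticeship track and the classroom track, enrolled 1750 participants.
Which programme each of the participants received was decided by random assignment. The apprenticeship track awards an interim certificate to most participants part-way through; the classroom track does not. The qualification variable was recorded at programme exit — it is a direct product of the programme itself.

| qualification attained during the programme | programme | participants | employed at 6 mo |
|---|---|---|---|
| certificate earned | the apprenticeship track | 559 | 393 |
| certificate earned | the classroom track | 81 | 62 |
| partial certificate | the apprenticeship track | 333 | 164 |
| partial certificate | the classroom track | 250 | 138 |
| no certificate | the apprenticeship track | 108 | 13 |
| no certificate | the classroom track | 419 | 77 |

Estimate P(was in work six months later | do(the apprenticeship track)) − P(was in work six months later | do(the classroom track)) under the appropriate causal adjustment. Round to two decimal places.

The stratified and pooled comparisons disagree (the classroom track wins within each qualification attained during the programme; the apprenticeship track wins overall), so the answer turns on the causal role of qualification attained during the programme.
Qualification attained during the programme here is a post-treatment variable shaped by the programme; conditioning on it would introduce bias rather than remove it. The overall comparison is the causal one.
The causal difference is the pooled difference: 0.570 − 0.369 = +0.201.

+0.20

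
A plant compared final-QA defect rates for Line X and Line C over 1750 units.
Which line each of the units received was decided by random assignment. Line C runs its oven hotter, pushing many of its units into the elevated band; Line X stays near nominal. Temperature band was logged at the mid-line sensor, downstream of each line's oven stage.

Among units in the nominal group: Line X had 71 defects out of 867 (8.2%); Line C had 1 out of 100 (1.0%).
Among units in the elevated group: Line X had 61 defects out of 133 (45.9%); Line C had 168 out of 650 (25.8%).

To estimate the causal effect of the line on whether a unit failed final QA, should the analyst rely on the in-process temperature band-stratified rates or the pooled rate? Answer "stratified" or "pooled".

pooled

In-process temperature band is downstream of the line. One should not condition on a consequence of treatment, so the overall rates are the right comparison.
Pooled: Line X 13.2% vs Line C 22.5%; Line X is lower overall.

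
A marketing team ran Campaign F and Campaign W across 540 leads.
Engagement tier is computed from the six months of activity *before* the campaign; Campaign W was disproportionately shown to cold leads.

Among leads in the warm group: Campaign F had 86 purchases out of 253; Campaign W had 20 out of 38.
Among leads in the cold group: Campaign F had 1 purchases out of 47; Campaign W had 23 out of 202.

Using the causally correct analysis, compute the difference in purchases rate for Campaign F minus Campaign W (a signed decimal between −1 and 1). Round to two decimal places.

-0.14

Here engagement tier is a common cause — it drives both which campaign a case falls under and the outcome. The crude comparison mixes populations; the stratum-specific rates are the causally relevant ones.
Adjusting over the population distribution of engagement tier: 0.539·(0.340−0.526) + 0.461·(0.021−0.114) = -0.143.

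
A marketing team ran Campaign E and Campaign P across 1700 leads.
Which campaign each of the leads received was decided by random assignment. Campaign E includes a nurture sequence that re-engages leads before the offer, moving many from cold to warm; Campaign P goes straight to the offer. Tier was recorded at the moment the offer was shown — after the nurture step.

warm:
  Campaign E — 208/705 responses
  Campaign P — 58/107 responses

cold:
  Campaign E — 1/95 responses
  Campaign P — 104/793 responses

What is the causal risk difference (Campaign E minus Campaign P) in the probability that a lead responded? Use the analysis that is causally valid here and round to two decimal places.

Within every engagement tier level Campaign P has the higher rate, yet pooled Campaign E does — Simpson's reversal.
The distribution of engagement tier is itself part of what the campaign does — it is an intermediate outcome. Holding it fixed would remove that part of the effect; the total effect is the pooled difference.
The causal difference is the pooled difference: 0.261 − 0.180 = +0.081.

+0.08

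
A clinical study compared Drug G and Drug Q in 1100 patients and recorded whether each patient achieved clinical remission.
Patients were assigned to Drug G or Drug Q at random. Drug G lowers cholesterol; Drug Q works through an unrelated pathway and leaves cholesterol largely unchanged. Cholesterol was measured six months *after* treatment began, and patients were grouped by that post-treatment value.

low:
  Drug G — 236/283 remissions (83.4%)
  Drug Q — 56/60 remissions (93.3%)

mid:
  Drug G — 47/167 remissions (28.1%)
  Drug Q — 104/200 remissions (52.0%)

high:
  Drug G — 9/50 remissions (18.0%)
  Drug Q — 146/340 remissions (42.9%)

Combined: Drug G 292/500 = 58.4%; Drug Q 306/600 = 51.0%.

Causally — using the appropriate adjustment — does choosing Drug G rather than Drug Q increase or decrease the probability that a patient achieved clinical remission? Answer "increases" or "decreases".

increases

Cholesterol here is a post-treatment variable shaped by the drug; conditioning on it would introduce bias rather than remove it. The overall comparison is the causal one.
Pooled: Drug G 58.4% vs Drug Q 51.0%; Drug G is higher overall.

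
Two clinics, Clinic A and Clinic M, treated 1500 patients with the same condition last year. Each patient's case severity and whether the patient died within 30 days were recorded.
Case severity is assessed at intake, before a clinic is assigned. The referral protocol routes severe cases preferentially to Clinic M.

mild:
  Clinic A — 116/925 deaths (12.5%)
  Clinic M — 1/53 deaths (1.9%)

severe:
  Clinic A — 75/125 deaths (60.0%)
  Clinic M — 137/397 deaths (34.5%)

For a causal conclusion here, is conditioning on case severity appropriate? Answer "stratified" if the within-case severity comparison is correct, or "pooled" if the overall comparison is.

Case severity differs across clinics for reasons unrelated to any effect of the clinic itself, and it separately predicts the outcome — a classic confounder. We must compare within case severity levels.
Within each level — mild: 12.5% vs 1.9%; severe: 60.0% vs 34.5% — Clinic M is lower every time.

stratified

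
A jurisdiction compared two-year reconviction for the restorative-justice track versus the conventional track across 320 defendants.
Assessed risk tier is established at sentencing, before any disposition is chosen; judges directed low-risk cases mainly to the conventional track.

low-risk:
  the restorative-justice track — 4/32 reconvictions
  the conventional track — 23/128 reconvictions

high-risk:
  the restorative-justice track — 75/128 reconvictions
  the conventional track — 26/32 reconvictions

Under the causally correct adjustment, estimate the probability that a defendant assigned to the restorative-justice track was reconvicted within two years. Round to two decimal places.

The assessed risk tier-specific comparison favours the restorative-justice track throughout, but the pooled figures favour the conventional track. The question is whether to condition on assessed risk tier.
Since assessed risk tier is a pre-existing factor (not a product of the disposition) and it affects the outcome on its own, it is a confounder. The stratified rates, not the pooled rate, identify the causal effect.
Standardising the restorative-justice track to the population assessed risk tier mix: 0.500·4/32 + 0.500·75/128 = 0.355.

0.36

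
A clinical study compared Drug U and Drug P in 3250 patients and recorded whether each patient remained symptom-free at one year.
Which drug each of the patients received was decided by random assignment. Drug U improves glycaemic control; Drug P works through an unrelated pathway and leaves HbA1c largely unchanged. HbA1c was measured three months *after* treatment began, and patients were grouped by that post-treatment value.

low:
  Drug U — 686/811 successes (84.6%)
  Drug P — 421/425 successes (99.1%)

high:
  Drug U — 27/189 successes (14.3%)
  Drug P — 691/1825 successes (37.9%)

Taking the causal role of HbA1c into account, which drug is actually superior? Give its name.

Drug U

Drug P is higher inside every HbA1c stratum but Drug U is higher in aggregate. Whether to stratify depends on how HbA1c relates to the drug.
Because the drug influences HbA1c, HbA1c is a post-treatment mediator, not a confounder. Stratifying on it would bias the estimate; the causal effect is the crude pooled difference.
Pooled: Drug U 71.3% vs Drug P 49.4%; Drug U is higher overall.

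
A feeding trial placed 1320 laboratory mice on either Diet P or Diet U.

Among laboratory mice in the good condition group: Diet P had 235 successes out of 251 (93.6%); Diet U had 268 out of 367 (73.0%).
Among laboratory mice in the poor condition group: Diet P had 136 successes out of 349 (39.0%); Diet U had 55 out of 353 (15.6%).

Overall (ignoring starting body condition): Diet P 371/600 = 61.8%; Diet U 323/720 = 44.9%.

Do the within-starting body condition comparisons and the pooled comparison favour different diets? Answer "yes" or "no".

no

Within each starting body condition level (good condition 93.6% vs 73.0%; poor condition 39.0% vs 15.6%), Diet P has the higher rate every time. Pooled: 61.8% vs 44.9% — Diet P has the higher rate overall. They agree.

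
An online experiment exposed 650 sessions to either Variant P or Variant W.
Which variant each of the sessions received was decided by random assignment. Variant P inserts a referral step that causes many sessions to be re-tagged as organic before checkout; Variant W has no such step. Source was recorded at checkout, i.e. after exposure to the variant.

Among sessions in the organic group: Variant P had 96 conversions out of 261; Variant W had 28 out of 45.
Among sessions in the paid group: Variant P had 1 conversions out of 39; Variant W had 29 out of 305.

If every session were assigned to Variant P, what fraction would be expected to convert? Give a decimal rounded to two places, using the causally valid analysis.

0.32

Variant W is higher inside every traffic source stratum but Variant P is higher in aggregate. Whether to stratify depends on how traffic source relates to the variant.
Traffic source here is a post-treatment variable shaped by the variant; conditioning on it would introduce bias rather than remove it. The overall comparison is the causal one.
So P(outcome | do(Variant P)) is just the pooled rate for Variant P: 97/300 = 0.323.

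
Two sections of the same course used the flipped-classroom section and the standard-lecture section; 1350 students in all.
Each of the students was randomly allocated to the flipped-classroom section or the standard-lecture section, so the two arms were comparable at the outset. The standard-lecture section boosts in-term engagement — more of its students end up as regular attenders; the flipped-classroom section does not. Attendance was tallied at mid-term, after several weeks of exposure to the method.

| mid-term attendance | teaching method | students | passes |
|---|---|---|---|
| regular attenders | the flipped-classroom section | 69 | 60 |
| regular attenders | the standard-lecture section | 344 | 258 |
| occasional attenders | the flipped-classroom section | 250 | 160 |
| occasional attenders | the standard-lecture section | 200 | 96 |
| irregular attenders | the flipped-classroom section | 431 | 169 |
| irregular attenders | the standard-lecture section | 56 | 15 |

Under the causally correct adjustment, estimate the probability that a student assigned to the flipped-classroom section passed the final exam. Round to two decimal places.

0.52

Mid-term attendance here is a post-treatment variable shaped by the teaching method; conditioning on it would introduce bias rather than remove it. The overall comparison is the causal one.
So P(outcome | do(the flipped-classroom section)) is just the pooled rate for the flipped-classroom section: 389/750 = 0.519.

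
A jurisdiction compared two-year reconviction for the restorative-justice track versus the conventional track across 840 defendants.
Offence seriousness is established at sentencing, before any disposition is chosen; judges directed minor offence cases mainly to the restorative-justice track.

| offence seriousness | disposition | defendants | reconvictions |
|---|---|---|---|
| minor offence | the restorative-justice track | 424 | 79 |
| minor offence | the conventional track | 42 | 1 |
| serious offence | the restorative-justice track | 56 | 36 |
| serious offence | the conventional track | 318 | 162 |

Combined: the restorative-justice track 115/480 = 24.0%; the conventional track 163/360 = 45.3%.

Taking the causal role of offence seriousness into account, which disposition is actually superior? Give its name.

the conventional track

The offence seriousness-specific comparison favours the conventional track throughout, but the pooled figures favour the restorative-justice track. The question is whether to condition on offence seriousness.
Nothing the disposition does changes offence seriousness; the imbalance is an allocation artefact. With offence seriousness also predicting the outcome, the pooled figure is confounded, and the within-stratum comparison is the causal one.
Within each level — minor offence: 18.6% vs 2.4%; serious offence: 64.3% vs 50.9% — the conventional track is lower every time.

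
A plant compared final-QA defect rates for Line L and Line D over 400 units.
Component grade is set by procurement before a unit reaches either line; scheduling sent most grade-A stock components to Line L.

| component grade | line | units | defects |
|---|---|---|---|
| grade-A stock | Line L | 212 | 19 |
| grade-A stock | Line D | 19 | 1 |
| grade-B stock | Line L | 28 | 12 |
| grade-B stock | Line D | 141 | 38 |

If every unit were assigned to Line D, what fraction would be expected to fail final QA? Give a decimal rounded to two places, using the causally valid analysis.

0.14

Nothing the line does changes component grade; the imbalance is an allocation artefact. With component grade also predicting the outcome, the pooled figure is confounded, and the within-stratum comparison is the causal one.
Standardising Line D to the population component grade mix: 0.578·1/19 + 0.422·38/141 = 0.144.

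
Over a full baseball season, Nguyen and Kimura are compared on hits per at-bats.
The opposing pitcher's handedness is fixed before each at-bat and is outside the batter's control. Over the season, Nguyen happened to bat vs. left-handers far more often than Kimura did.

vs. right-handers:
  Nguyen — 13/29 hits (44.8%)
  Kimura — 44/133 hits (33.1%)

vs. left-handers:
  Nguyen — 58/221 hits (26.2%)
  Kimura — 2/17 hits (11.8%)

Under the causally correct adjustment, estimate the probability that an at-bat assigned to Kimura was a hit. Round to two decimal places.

0.20

The pitcher handedness-specific comparison favours Nguyen throughout, but the pooled figures favour Kimura. The question is whether to condition on pitcher handedness.
Pitcher handedness is set before the player has any effect — it is not caused by the player — and it independently drives the outcome. That makes it a confounder, so the causal comparison is within pitcher handedness levels.
Standardising Kimura to the population pitcher handedness mix: 0.405·44/133 + 0.595·2/17 = 0.204.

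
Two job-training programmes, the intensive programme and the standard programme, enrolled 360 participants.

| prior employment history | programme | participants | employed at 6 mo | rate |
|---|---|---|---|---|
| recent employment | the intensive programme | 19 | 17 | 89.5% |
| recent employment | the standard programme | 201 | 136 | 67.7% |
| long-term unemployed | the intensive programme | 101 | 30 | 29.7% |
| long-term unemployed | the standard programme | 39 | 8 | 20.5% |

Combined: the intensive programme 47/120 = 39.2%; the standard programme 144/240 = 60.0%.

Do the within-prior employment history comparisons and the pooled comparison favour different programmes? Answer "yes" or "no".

yes

Within each prior employment history level (recent employment 89.5% vs 67.7%; long-term unemployed 29.7% vs 20.5%), the intensive programme has the higher rate every time. Pooled: 39.2% vs 60.0% — the standard programme has the higher rate overall. The two comparisons disagree.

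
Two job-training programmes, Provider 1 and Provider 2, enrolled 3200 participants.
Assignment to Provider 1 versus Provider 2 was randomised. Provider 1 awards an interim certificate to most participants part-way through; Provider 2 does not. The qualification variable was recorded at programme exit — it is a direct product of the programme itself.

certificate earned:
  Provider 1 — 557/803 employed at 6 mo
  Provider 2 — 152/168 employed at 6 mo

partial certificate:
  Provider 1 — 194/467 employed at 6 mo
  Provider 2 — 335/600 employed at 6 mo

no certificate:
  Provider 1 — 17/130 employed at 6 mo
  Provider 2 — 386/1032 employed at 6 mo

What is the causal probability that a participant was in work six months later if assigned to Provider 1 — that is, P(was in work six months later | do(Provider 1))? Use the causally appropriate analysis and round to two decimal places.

0.55

Qualification attained during the programme lies on the pathway programme → qualification attained during the programme → outcome, so adjusting for it blocks the indirect effect. For the total causal effect of programme, use the unadjusted pooled rates.
So P(outcome | do(Provider 1)) is just the pooled rate for Provider 1: 768/1400 = 0.549.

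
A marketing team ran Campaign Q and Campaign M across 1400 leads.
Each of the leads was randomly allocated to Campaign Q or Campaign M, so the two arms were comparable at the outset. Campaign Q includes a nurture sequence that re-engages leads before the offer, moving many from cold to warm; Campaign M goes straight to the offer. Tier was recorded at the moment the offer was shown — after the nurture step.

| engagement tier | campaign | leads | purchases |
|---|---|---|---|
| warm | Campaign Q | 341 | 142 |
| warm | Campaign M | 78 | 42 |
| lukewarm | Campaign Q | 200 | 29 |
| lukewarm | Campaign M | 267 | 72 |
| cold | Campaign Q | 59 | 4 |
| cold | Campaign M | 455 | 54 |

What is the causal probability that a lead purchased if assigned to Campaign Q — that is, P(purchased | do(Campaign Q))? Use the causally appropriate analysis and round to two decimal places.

0.29

The engagement tier-specific comparison favours Campaign M throughout, but the pooled figures favour Campaign Q. The question is whether to condition on engagement tier.
Engagement tier lies on the pathway campaign → engagement tier → outcome, so adjusting for it blocks the indirect effect. For the total causal effect of campaign, use the unadjusted pooled rates.
So P(outcome | do(Campaign Q)) is just the pooled rate for Campaign Q: 175/600 = 0.292.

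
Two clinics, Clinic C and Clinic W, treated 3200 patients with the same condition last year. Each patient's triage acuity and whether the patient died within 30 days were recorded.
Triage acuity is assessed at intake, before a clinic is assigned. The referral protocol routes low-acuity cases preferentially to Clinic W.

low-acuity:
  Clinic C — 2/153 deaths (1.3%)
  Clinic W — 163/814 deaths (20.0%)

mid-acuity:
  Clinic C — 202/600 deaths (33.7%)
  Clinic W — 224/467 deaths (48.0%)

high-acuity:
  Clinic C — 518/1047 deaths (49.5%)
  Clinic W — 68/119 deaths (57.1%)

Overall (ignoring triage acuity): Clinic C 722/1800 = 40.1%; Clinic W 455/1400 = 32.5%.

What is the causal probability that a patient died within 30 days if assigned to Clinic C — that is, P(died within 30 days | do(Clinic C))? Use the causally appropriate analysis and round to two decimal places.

Clinic C is lower inside every triage acuity stratum but Clinic W is lower in aggregate. Whether to stratify depends on how triage acuity relates to the clinic.
The imbalance in triage acuity arose from how patients were allocated, not from anything the clinic did; and triage acuity independently affects the outcome. The pooled gap is confounded — condition on triage acuity.
Standardising Clinic C to the population triage acuity mix: 0.302·2/153 + 0.333·202/600 + 0.364·518/1047 = 0.296.

0.30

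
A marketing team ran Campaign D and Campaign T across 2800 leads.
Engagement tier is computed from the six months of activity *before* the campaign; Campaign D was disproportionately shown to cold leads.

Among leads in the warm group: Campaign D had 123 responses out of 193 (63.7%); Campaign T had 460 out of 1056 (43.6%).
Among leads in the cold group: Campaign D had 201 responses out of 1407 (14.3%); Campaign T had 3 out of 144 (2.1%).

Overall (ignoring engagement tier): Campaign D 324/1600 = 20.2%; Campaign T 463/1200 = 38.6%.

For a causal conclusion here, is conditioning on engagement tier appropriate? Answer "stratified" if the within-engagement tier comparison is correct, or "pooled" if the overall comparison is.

stratified

The stratified and pooled comparisons disagree (Campaign D wins within each engagement tier; Campaign T wins overall), so the answer turns on the causal role of engagement tier.
Since engagement tier is a pre-existing factor (not a product of the campaign) and it affects the outcome on its own, it is a confounder. The stratified rates, not the pooled rate, identify the causal effect.
Within each level — warm: 63.7% vs 43.6%; cold: 14.3% vs 2.1% — Campaign D is higher every time.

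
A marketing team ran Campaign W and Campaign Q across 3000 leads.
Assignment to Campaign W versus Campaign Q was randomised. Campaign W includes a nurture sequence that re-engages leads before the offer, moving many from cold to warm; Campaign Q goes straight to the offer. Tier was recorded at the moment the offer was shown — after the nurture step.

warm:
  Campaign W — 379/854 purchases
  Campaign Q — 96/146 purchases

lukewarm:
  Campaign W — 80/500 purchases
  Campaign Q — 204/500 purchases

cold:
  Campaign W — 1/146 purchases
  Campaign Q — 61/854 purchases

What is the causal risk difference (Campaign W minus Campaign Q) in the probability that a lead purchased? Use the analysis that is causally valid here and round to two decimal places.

Because the campaign influences engagement tier, engagement tier is a post-treatment mediator, not a confounder. Stratifying on it would bias the estimate; the causal effect is the crude pooled difference.
The causal difference is the pooled difference: 0.307 − 0.241 = +0.066.

+0.07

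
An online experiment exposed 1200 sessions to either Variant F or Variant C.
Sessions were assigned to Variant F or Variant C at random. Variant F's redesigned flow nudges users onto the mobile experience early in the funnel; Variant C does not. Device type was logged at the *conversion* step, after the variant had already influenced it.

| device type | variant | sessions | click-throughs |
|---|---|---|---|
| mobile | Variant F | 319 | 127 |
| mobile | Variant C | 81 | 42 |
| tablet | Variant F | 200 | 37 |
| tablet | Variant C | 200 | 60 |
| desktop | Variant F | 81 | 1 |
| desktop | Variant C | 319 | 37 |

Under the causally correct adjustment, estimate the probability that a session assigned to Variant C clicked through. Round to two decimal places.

Device type is downstream of the variant. One should not condition on a consequence of treatment, so the overall rates are the right comparison.
So P(outcome | do(Variant C)) is just the pooled rate for Variant C: 139/600 = 0.232.

0.23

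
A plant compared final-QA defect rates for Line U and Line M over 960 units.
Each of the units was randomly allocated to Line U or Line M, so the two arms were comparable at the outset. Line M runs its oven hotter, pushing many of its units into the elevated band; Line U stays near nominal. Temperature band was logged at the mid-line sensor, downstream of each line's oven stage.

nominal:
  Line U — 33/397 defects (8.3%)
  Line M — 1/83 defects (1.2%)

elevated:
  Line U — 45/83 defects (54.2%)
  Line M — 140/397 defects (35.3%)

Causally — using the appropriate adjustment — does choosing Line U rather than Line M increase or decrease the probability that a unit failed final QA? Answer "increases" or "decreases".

decreases

In-process temperature band lies on the pathway line → in-process temperature band → outcome, so adjusting for it blocks the indirect effect. For the total causal effect of line, use the unadjusted pooled rates.
Pooled: Line U 16.2% vs Line M 29.4%; Line U is lower overall.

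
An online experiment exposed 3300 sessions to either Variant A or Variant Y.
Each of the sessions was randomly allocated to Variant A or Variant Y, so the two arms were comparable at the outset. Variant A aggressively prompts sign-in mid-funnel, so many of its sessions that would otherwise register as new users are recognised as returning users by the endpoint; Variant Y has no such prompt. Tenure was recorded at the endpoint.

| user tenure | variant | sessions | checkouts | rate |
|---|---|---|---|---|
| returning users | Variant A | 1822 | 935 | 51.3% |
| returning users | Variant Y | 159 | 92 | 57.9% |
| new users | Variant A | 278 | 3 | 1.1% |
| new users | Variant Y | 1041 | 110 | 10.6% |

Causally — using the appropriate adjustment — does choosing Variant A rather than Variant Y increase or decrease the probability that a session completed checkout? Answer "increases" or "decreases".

The distribution of user tenure is itself part of what the variant does — it is an intermediate outcome. Holding it fixed would remove that part of the effect; the total effect is the pooled difference.
Pooled: Variant A 44.7% vs Variant Y 16.8%; Variant A is higher overall.

increases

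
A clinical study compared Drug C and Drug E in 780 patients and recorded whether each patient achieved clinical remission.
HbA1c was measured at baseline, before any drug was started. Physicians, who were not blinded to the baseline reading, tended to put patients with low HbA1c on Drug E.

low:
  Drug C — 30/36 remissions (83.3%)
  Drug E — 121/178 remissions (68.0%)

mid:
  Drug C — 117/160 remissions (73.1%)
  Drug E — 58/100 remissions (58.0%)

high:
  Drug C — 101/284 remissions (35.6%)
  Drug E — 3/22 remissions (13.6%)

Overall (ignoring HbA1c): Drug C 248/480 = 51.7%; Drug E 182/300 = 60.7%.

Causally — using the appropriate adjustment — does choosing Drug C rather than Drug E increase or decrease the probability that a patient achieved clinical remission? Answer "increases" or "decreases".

increases

HbA1c satisfies the back-door criterion: it is not a descendant of the drug, and it blocks the spurious path from drug to outcome. Adjusting for it (i.e., using the within-HbA1c rates) gives the causal effect.
Within each level — low: 83.3% vs 68.0%; mid: 73.1% vs 58.0%; high: 35.6% vs 13.6% — Drug C is higher every time.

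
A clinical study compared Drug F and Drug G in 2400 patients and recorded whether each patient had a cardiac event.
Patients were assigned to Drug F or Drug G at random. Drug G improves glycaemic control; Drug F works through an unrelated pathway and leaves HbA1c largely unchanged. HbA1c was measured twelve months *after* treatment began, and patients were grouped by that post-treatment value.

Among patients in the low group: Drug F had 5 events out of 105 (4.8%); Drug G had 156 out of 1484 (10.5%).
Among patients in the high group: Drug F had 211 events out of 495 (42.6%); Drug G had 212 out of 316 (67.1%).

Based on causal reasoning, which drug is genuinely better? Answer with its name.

Drug G

The stratified and pooled comparisons disagree (Drug F wins within each HbA1c; Drug G wins overall), so the answer turns on the causal role of HbA1c.
HbA1c is downstream of the drug. One should not condition on a consequence of treatment, so the overall rates are the right comparison.
Pooled: Drug F 36.0% vs Drug G 20.4%; Drug G is lower overall.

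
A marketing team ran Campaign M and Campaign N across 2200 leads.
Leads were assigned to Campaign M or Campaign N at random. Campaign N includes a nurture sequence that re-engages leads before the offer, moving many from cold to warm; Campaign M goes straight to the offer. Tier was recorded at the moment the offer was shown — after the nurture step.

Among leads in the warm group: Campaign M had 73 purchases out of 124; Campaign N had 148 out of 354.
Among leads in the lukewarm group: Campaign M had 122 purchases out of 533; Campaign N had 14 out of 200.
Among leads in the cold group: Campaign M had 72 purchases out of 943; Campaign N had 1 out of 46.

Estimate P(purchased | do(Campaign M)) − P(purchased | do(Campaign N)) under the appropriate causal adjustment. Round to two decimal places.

The engagement tier-specific comparison favours Campaign M throughout, but the pooled figures favour Campaign N. The question is whether to condition on engagement tier.
Stratifying would compare campaigns among leads the campaigns themselves sorted into engagement tier groups — a form of selection on an intermediate. The unconditioned pooled rates give the total causal effect.
The causal difference is the pooled difference: 0.167 − 0.272 = -0.105.

-0.10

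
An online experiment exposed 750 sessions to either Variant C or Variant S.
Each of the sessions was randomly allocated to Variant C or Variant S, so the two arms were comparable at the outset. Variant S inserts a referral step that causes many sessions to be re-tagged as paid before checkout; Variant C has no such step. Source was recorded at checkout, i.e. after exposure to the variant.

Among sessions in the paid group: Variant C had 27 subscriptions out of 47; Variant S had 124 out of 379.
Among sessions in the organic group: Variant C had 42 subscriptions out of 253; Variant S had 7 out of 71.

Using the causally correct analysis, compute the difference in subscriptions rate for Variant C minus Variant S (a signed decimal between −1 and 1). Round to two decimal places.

The stratified and pooled comparisons disagree (Variant C wins within each traffic source; Variant S wins overall), so the answer turns on the causal role of traffic source.
Stratifying would compare variants among sessions the variants themselves sorted into traffic source groups — a form of selection on an intermediate. The unconditioned pooled rates give the total causal effect.
The causal difference is the pooled difference: 0.230 − 0.291 = -0.061.

-0.06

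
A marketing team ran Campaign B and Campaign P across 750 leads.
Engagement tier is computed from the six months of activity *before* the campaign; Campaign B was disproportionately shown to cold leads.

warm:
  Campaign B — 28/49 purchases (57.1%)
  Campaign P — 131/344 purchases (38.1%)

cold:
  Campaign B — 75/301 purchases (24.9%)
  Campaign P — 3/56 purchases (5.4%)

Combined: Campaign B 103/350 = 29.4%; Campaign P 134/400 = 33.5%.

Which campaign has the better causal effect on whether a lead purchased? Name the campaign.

Campaign B

Campaign B is higher inside every engagement tier stratum but Campaign P is higher in aggregate. Whether to stratify depends on how engagement tier relates to the campaign.
Engagement tier is set before the campaign has any effect — it is not caused by the campaign — and it independently drives the outcome. That makes it a confounder, so the causal comparison is within engagement tier levels.
Within each level — warm: 57.1% vs 38.1%; cold: 24.9% vs 5.4% — Campaign B is higher every time.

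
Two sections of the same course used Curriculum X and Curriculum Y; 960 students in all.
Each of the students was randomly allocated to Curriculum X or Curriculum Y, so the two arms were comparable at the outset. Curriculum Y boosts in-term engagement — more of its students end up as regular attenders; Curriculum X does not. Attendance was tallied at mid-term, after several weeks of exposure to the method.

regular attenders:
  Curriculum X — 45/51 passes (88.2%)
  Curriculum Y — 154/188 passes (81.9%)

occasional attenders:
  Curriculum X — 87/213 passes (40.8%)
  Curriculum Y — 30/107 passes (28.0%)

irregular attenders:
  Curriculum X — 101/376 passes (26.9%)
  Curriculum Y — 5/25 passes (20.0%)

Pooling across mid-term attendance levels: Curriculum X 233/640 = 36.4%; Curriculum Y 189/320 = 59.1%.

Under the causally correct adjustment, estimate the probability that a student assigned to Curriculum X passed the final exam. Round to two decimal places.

Stratifying would compare teaching methods among students the teaching methods themselves sorted into mid-term attendance groups — a form of selection on an intermediate. The unconditioned pooled rates give the total causal effect.
So P(outcome | do(Curriculum X)) is just the pooled rate for Curriculum X: 233/640 = 0.364.

0.36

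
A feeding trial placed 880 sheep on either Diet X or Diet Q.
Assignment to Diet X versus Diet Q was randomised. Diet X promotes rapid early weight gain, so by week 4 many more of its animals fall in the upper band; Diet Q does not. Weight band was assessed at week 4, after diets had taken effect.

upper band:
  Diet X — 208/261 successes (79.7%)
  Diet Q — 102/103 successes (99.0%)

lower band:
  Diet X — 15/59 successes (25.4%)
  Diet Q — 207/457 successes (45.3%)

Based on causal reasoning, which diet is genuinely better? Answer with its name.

Week-4 weight band lies on the pathway diet → week-4 weight band → outcome, so adjusting for it blocks the indirect effect. For the total causal effect of diet, use the unadjusted pooled rates.
Pooled: Diet X 69.7% vs Diet Q 55.2%; Diet X is higher overall.

Diet X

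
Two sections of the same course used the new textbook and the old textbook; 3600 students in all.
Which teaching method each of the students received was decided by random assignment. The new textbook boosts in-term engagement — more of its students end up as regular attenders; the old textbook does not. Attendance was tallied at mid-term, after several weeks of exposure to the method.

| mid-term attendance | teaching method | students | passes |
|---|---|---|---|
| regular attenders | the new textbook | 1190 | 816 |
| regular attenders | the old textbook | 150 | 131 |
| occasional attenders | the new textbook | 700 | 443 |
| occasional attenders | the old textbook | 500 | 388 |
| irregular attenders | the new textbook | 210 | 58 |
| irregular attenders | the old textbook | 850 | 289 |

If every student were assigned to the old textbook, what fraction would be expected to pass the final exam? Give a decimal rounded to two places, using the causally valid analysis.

0.54

Stratifying would compare teaching methods among students the teaching methods themselves sorted into mid-term attendance groups — a form of selection on an intermediate. The unconditioned pooled rates give the total causal effect.
So P(outcome | do(the old textbook)) is just the pooled rate for the old textbook: 808/1500 = 0.539.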